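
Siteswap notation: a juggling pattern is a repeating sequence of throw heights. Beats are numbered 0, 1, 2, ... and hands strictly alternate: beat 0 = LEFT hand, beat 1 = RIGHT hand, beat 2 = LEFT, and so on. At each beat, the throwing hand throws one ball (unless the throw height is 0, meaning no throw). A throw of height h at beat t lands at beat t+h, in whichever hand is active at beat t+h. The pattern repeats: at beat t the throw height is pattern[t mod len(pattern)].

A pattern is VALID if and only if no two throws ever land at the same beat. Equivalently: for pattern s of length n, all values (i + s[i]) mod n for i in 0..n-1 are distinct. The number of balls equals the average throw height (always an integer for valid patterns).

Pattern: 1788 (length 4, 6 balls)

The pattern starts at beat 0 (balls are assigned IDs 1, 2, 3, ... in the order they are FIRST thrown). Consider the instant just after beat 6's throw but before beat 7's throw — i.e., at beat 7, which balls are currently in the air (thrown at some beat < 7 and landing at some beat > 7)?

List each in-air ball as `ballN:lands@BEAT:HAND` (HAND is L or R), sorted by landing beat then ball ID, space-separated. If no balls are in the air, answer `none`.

Beat 0 (L): throw ball1 h=1 -> lands@1:R; in-air after throw: [b1@1:R]
Beat 1 (R): throw ball1 h=7 -> lands@8:L; in-air after throw: [b1@8:L]
Beat 2 (L): throw ball2 h=8 -> lands@10:L; in-air after throw: [b1@8:L b2@10:L]
Beat 3 (R): throw ball3 h=8 -> lands@11:R; in-air after throw: [b1@8:L b2@10:L b3@11:R]
Beat 4 (L): throw ball4 h=1 -> lands@5:R; in-air after throw: [b4@5:R b1@8:L b2@10:L b3@11:R]
Beat 5 (R): throw ball4 h=7 -> lands@12:L; in-air after throw: [b1@8:L b2@10:L b3@11:R b4@12:L]
Beat 6 (L): throw ball5 h=8 -> lands@14:L; in-air after throw: [b1@8:L b2@10:L b3@11:R b4@12:L b5@14:L]
Beat 7 (R): throw ball6 h=8 -> lands@15:R; in-air after throw: [b1@8:L b2@10:L b3@11:R b4@12:L b5@14:L b6@15:R]

Answer: ball1:lands@8:L ball2:lands@10:L ball3:lands@11:R ball4:lands@12:L ball5:lands@14:L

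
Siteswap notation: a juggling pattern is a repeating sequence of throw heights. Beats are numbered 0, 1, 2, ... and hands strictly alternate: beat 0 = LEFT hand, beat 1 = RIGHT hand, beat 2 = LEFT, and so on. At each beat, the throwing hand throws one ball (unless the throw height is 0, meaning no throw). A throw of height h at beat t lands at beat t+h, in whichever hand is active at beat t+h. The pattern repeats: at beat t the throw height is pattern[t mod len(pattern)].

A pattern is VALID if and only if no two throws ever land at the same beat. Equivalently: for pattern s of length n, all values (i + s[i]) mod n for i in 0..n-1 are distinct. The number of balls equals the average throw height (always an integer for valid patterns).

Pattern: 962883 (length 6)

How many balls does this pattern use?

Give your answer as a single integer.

Pattern = [9, 6, 2, 8, 8, 3], length n = 6
  position 0: throw height = 9, running sum = 9
  position 1: throw height = 6, running sum = 15
  position 2: throw height = 2, running sum = 17
  position 3: throw height = 8, running sum = 25
  position 4: throw height = 8, running sum = 33
  position 5: throw height = 3, running sum = 36
Total sum = 36; balls = sum / n = 36 / 6 = 6

Answer: 6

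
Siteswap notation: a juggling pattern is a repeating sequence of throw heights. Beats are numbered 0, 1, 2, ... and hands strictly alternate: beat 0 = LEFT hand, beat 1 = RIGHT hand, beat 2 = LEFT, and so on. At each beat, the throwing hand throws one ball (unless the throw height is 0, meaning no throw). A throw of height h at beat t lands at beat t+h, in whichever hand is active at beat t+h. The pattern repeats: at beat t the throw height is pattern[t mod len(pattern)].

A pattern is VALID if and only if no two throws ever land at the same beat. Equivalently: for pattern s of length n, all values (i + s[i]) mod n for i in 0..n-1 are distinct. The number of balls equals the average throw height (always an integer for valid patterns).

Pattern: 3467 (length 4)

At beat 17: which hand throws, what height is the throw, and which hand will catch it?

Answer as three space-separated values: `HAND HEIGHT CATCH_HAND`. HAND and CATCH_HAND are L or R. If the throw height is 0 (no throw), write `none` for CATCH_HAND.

Answer: R 4 R

Derivation:
Beat 17: 17 mod 2 = 1, so hand = R
Throw height = pattern[17 mod 4] = pattern[1] = 4
Lands at beat 17+4=21, 21 mod 2 = 1, so catch hand = R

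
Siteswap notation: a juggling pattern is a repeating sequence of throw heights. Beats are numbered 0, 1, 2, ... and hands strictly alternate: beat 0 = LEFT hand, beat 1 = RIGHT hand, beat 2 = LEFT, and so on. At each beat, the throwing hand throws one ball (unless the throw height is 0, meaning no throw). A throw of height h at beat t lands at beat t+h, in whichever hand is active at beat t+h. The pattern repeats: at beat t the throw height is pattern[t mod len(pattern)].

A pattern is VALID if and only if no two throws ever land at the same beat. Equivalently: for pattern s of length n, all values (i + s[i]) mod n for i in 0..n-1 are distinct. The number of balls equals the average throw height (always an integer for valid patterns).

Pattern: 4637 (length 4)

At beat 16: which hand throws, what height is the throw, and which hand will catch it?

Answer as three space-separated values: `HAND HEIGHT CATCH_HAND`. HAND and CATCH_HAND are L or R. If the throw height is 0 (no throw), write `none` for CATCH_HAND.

Answer: L 4 L

Derivation:
Beat 16: 16 mod 2 = 0, so hand = L
Throw height = pattern[16 mod 4] = pattern[0] = 4
Lands at beat 16+4=20, 20 mod 2 = 0, so catch hand = L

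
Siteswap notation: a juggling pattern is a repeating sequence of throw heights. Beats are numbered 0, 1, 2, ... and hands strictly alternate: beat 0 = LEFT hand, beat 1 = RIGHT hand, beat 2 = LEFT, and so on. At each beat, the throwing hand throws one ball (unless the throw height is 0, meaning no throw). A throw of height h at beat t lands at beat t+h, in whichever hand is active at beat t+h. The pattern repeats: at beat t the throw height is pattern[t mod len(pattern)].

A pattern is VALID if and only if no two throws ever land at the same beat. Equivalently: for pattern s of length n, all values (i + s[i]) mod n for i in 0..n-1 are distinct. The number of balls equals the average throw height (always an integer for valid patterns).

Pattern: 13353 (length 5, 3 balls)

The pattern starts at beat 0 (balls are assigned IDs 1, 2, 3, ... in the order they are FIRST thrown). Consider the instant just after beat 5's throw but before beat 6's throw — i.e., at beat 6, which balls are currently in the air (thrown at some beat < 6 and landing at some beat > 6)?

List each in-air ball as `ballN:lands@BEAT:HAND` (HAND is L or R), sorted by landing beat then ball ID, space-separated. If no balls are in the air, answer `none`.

Beat 0 (L): throw ball1 h=1 -> lands@1:R; in-air after throw: [b1@1:R]
Beat 1 (R): throw ball1 h=3 -> lands@4:L; in-air after throw: [b1@4:L]
Beat 2 (L): throw ball2 h=3 -> lands@5:R; in-air after throw: [b1@4:L b2@5:R]
Beat 3 (R): throw ball3 h=5 -> lands@8:L; in-air after throw: [b1@4:L b2@5:R b3@8:L]
Beat 4 (L): throw ball1 h=3 -> lands@7:R; in-air after throw: [b2@5:R b1@7:R b3@8:L]
Beat 5 (R): throw ball2 h=1 -> lands@6:L; in-air after throw: [b2@6:L b1@7:R b3@8:L]
Beat 6 (L): throw ball2 h=3 -> lands@9:R; in-air after throw: [b1@7:R b3@8:L b2@9:R]

Answer: ball1:lands@7:R ball3:lands@8:L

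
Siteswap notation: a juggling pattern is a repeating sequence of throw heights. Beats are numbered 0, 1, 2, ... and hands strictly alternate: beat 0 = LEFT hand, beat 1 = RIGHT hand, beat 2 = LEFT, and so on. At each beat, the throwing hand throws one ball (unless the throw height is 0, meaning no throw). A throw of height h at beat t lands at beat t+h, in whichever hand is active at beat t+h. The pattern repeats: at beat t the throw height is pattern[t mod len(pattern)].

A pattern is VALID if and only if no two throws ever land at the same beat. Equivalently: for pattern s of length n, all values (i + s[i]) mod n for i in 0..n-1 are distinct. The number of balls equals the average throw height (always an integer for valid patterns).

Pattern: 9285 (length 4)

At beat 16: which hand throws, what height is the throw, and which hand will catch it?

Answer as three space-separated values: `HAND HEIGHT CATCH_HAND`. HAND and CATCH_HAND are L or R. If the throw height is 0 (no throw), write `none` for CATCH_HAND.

Beat 16: 16 mod 2 = 0, so hand = L
Throw height = pattern[16 mod 4] = pattern[0] = 9
Lands at beat 16+9=25, 25 mod 2 = 1, so catch hand = R

Answer: L 9 R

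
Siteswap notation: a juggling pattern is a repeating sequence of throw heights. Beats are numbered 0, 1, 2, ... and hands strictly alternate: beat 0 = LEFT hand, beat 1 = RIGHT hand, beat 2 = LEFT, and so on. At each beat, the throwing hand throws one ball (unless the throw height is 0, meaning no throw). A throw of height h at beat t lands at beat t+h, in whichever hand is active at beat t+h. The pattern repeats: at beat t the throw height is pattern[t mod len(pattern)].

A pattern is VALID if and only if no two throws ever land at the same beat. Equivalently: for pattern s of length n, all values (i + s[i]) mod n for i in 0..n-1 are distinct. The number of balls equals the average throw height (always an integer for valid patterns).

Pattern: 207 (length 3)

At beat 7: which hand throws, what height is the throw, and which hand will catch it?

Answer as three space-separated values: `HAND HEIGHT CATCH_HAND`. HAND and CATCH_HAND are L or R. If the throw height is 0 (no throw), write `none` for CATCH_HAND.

Beat 7: 7 mod 2 = 1, so hand = R
Throw height = pattern[7 mod 3] = pattern[1] = 0

Answer: R 0 none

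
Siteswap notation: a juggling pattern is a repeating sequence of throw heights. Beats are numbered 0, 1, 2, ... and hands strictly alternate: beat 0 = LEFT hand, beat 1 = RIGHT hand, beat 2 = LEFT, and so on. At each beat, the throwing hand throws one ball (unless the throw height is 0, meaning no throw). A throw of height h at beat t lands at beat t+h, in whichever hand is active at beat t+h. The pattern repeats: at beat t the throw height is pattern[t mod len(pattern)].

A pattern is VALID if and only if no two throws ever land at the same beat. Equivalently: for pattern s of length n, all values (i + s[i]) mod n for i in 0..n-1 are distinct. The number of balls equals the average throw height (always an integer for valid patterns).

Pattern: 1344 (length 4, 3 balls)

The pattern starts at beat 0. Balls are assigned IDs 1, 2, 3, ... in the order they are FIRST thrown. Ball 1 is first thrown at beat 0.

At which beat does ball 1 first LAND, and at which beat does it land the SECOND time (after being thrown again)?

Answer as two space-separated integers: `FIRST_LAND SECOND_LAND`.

Beat 0 (L): throw ball1 h=1 -> lands@1:R; in-air after throw: [b1@1:R]
Beat 1 (R): throw ball1 h=3 -> lands@4:L; in-air after throw: [b1@4:L]
Beat 2 (L): throw ball2 h=4 -> lands@6:L; in-air after throw: [b1@4:L b2@6:L]
Beat 3 (R): throw ball3 h=4 -> lands@7:R; in-air after throw: [b1@4:L b2@6:L b3@7:R]
Beat 4 (L): throw ball1 h=1 -> lands@5:R; in-air after throw: [b1@5:R b2@6:L b3@7:R]
Ball 1: thrown@0 h=1 -> first land @1; rethrown@1 h=3 -> second land @4

Answer: 1 4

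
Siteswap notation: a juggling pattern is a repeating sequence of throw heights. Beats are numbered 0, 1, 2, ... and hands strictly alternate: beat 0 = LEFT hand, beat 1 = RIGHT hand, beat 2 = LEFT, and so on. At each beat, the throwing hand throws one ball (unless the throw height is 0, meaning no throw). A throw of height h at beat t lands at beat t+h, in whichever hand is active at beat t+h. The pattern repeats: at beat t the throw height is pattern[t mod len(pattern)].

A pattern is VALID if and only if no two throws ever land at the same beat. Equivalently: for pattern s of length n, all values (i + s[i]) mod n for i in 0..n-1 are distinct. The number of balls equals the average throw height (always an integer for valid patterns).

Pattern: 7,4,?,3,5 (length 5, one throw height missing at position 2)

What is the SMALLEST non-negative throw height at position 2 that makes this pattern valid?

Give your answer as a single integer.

Answer: 1

Derivation:
i=0: (0 + 7) mod 5 = 2
i=1: (1 + 4) mod 5 = 0
i=2: s[i]=? (unknown)
i=3: (3 + 3) mod 5 = 1
i=4: (4 + 5) mod 5 = 4
Known residues: [0, 1, 2, 4]; need a permutation of 0..4, so missing residue r = 3
Need (2 + s) mod 5 = 3; smallest s = (3 - 2) mod 5 = 1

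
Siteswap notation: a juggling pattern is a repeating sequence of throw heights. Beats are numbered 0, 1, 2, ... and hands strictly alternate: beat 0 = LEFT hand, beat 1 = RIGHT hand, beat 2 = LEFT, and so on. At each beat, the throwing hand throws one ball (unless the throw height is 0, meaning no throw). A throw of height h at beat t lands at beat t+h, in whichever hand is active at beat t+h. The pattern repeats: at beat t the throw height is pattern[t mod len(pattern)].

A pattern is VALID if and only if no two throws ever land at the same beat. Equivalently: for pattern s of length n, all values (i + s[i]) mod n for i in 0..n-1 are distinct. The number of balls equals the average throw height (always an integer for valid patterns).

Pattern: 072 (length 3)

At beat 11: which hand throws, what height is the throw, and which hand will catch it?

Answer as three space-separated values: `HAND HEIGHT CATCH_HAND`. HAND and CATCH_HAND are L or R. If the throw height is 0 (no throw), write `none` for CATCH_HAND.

Answer: R 2 R

Derivation:
Beat 11: 11 mod 2 = 1, so hand = R
Throw height = pattern[11 mod 3] = pattern[2] = 2
Lands at beat 11+2=13, 13 mod 2 = 1, so catch hand = R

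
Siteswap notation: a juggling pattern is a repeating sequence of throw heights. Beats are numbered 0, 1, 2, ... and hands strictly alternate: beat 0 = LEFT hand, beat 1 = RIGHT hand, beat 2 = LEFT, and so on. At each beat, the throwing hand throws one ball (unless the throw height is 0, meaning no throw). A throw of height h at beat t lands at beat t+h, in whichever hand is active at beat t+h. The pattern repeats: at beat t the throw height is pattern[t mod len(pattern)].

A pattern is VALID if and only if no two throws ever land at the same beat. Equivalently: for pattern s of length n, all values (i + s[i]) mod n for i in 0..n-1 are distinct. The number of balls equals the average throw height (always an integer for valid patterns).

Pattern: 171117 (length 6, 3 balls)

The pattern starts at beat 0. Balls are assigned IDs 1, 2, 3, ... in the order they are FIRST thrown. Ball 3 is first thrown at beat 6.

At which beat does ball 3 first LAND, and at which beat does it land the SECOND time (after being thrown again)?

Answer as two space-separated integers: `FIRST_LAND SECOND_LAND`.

Beat 0 (L): throw ball1 h=1 -> lands@1:R; in-air after throw: [b1@1:R]
Beat 1 (R): throw ball1 h=7 -> lands@8:L; in-air after throw: [b1@8:L]
Beat 2 (L): throw ball2 h=1 -> lands@3:R; in-air after throw: [b2@3:R b1@8:L]
Beat 3 (R): throw ball2 h=1 -> lands@4:L; in-air after throw: [b2@4:L b1@8:L]
Beat 4 (L): throw ball2 h=1 -> lands@5:R; in-air after throw: [b2@5:R b1@8:L]
Beat 5 (R): throw ball2 h=7 -> lands@12:L; in-air after throw: [b1@8:L b2@12:L]
Beat 6 (L): throw ball3 h=1 -> lands@7:R; in-air after throw: [b3@7:R b1@8:L b2@12:L]
Beat 7 (R): throw ball3 h=7 -> lands@14:L; in-air after throw: [b1@8:L b2@12:L b3@14:L]
Beat 8 (L): throw ball1 h=1 -> lands@9:R; in-air after throw: [b1@9:R b2@12:L b3@14:L]
Beat 9 (R): throw ball1 h=1 -> lands@10:L; in-air after throw: [b1@10:L b2@12:L b3@14:L]
Beat 10 (L): throw ball1 h=1 -> lands@11:R; in-air after throw: [b1@11:R b2@12:L b3@14:L]
Beat 11 (R): throw ball1 h=7 -> lands@18:L; in-air after throw: [b2@12:L b3@14:L b1@18:L]
Beat 12 (L): throw ball2 h=1 -> lands@13:R; in-air after throw: [b2@13:R b3@14:L b1@18:L]
Beat 13 (R): throw ball2 h=7 -> lands@20:L; in-air after throw: [b3@14:L b1@18:L b2@20:L]
Beat 14 (L): throw ball3 h=1 -> lands@15:R; in-air after throw: [b3@15:R b1@18:L b2@20:L]
Ball 3: thrown@6 h=1 -> first land @7; rethrown@7 h=7 -> second land @14

Answer: 7 14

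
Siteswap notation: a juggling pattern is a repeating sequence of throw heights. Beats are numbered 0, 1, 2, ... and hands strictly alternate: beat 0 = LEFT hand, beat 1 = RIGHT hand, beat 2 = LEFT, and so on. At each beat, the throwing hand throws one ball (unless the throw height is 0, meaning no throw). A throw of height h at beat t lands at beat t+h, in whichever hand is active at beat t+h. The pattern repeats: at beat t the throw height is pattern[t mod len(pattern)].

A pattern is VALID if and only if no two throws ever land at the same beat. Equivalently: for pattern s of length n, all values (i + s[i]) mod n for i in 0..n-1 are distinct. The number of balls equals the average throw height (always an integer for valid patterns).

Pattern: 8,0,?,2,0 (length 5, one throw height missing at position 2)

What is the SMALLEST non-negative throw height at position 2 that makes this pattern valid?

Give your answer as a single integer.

i=0: (0 + 8) mod 5 = 3
i=1: (1 + 0) mod 5 = 1
i=2: s[i]=? (unknown)
i=3: (3 + 2) mod 5 = 0
i=4: (4 + 0) mod 5 = 4
Known residues: [0, 1, 3, 4]; need a permutation of 0..4, so missing residue r = 2
Need (2 + s) mod 5 = 2; smallest s = (2 - 2) mod 5 = 0

Answer: 0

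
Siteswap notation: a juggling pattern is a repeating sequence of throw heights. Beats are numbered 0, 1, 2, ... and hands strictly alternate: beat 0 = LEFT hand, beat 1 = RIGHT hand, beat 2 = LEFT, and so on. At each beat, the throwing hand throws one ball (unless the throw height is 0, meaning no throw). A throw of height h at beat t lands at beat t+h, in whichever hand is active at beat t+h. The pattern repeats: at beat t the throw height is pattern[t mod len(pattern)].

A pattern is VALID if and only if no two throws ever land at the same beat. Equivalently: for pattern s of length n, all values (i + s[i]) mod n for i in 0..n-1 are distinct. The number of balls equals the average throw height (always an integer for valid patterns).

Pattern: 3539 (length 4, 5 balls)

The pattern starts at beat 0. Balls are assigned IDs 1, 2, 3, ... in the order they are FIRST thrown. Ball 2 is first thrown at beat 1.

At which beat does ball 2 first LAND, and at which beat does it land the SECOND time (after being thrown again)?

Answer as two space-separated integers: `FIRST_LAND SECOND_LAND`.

Answer: 6 9

Derivation:
Beat 0 (L): throw ball1 h=3 -> lands@3:R; in-air after throw: [b1@3:R]
Beat 1 (R): throw ball2 h=5 -> lands@6:L; in-air after throw: [b1@3:R b2@6:L]
Beat 2 (L): throw ball3 h=3 -> lands@5:R; in-air after throw: [b1@3:R b3@5:R b2@6:L]
Beat 3 (R): throw ball1 h=9 -> lands@12:L; in-air after throw: [b3@5:R b2@6:L b1@12:L]
Beat 4 (L): throw ball4 h=3 -> lands@7:R; in-air after throw: [b3@5:R b2@6:L b4@7:R b1@12:L]
Beat 5 (R): throw ball3 h=5 -> lands@10:L; in-air after throw: [b2@6:L b4@7:R b3@10:L b1@12:L]
Beat 6 (L): throw ball2 h=3 -> lands@9:R; in-air after throw: [b4@7:R b2@9:R b3@10:L b1@12:L]
Beat 7 (R): throw ball4 h=9 -> lands@16:L; in-air after throw: [b2@9:R b3@10:L b1@12:L b4@16:L]
Beat 8 (L): throw ball5 h=3 -> lands@11:R; in-air after throw: [b2@9:R b3@10:L b5@11:R b1@12:L b4@16:L]
Beat 9 (R): throw ball2 h=5 -> lands@14:L; in-air after throw: [b3@10:L b5@11:R b1@12:L b2@14:L b4@16:L]
Ball 2: thrown@1 h=5 -> first land @6; rethrown@6 h=3 -> second land @9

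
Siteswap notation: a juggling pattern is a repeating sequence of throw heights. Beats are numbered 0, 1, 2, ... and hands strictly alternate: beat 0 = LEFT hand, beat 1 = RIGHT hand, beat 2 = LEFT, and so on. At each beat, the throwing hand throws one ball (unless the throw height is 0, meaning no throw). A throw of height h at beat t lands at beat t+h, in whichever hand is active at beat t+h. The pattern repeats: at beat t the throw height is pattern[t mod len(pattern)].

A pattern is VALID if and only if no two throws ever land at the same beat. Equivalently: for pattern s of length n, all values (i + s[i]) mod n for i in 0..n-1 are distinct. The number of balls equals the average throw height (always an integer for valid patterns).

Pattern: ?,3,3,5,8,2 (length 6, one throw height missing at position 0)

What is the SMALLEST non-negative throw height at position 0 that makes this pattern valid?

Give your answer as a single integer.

Answer: 3

Derivation:
i=0: s[i]=? (unknown)
i=1: (1 + 3) mod 6 = 4
i=2: (2 + 3) mod 6 = 5
i=3: (3 + 5) mod 6 = 2
i=4: (4 + 8) mod 6 = 0
i=5: (5 + 2) mod 6 = 1
Known residues: [0, 1, 2, 4, 5]; need a permutation of 0..5, so missing residue r = 3
Need (0 + s) mod 6 = 3; smallest s = (3 - 0) mod 6 = 3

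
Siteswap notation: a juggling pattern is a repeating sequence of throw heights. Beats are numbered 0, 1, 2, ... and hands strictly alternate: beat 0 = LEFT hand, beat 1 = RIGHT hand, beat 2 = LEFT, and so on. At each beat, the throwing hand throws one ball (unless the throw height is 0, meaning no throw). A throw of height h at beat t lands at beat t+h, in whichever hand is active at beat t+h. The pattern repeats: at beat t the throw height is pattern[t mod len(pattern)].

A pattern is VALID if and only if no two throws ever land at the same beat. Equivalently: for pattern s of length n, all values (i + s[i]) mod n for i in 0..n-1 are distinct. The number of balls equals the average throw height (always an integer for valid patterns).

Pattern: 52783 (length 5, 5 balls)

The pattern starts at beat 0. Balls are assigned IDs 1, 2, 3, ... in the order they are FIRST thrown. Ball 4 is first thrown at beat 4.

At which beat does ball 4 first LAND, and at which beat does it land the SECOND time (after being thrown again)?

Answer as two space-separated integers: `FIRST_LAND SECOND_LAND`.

Answer: 7 14

Derivation:
Beat 0 (L): throw ball1 h=5 -> lands@5:R; in-air after throw: [b1@5:R]
Beat 1 (R): throw ball2 h=2 -> lands@3:R; in-air after throw: [b2@3:R b1@5:R]
Beat 2 (L): throw ball3 h=7 -> lands@9:R; in-air after throw: [b2@3:R b1@5:R b3@9:R]
Beat 3 (R): throw ball2 h=8 -> lands@11:R; in-air after throw: [b1@5:R b3@9:R b2@11:R]
Beat 4 (L): throw ball4 h=3 -> lands@7:R; in-air after throw: [b1@5:R b4@7:R b3@9:R b2@11:R]
Beat 5 (R): throw ball1 h=5 -> lands@10:L; in-air after throw: [b4@7:R b3@9:R b1@10:L b2@11:R]
Beat 6 (L): throw ball5 h=2 -> lands@8:L; in-air after throw: [b4@7:R b5@8:L b3@9:R b1@10:L b2@11:R]
Beat 7 (R): throw ball4 h=7 -> lands@14:L; in-air after throw: [b5@8:L b3@9:R b1@10:L b2@11:R b4@14:L]
Beat 8 (L): throw ball5 h=8 -> lands@16:L; in-air after throw: [b3@9:R b1@10:L b2@11:R b4@14:L b5@16:L]
Beat 9 (R): throw ball3 h=3 -> lands@12:L; in-air after throw: [b1@10:L b2@11:R b3@12:L b4@14:L b5@16:L]
Beat 10 (L): throw ball1 h=5 -> lands@15:R; in-air after throw: [b2@11:R b3@12:L b4@14:L b1@15:R b5@16:L]
Beat 11 (R): throw ball2 h=2 -> lands@13:R; in-air after throw: [b3@12:L b2@13:R b4@14:L b1@15:R b5@16:L]
Beat 12 (L): throw ball3 h=7 -> lands@19:R; in-air after throw: [b2@13:R b4@14:L b1@15:R b5@16:L b3@19:R]
Beat 13 (R): throw ball2 h=8 -> lands@21:R; in-air after throw: [b4@14:L b1@15:R b5@16:L b3@19:R b2@21:R]
Ball 4: thrown@4 h=3 -> first land @7; rethrown@7 h=7 -> second land @14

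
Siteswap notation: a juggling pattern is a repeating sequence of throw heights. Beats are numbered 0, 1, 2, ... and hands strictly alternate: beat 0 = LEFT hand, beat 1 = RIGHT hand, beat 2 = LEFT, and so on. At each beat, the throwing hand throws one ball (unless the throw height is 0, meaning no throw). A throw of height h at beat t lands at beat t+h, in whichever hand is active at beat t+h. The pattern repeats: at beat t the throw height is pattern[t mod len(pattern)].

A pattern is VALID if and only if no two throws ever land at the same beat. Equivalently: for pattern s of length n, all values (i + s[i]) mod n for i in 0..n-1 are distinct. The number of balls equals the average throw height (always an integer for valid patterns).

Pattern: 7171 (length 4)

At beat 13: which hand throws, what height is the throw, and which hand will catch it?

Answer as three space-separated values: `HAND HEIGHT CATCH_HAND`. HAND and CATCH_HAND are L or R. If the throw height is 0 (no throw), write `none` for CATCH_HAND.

Answer: R 1 L

Derivation:
Beat 13: 13 mod 2 = 1, so hand = R
Throw height = pattern[13 mod 4] = pattern[1] = 1
Lands at beat 13+1=14, 14 mod 2 = 0, so catch hand = L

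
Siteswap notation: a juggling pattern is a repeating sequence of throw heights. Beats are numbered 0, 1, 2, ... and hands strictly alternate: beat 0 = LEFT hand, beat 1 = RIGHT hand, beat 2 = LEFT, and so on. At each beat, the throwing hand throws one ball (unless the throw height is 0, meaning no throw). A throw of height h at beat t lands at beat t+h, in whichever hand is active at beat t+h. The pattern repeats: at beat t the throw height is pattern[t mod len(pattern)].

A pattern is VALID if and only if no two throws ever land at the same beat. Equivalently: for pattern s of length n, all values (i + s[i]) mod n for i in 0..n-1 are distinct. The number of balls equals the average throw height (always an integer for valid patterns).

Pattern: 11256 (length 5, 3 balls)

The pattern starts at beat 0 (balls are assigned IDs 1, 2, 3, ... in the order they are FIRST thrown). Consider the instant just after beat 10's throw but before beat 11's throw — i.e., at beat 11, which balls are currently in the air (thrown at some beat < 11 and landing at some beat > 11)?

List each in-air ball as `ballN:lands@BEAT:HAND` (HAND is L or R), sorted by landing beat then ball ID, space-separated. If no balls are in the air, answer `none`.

Answer: ball2:lands@13:R ball3:lands@15:R

Derivation:
Beat 0 (L): throw ball1 h=1 -> lands@1:R; in-air after throw: [b1@1:R]
Beat 1 (R): throw ball1 h=1 -> lands@2:L; in-air after throw: [b1@2:L]
Beat 2 (L): throw ball1 h=2 -> lands@4:L; in-air after throw: [b1@4:L]
Beat 3 (R): throw ball2 h=5 -> lands@8:L; in-air after throw: [b1@4:L b2@8:L]
Beat 4 (L): throw ball1 h=6 -> lands@10:L; in-air after throw: [b2@8:L b1@10:L]
Beat 5 (R): throw ball3 h=1 -> lands@6:L; in-air after throw: [b3@6:L b2@8:L b1@10:L]
Beat 6 (L): throw ball3 h=1 -> lands@7:R; in-air after throw: [b3@7:R b2@8:L b1@10:L]
Beat 7 (R): throw ball3 h=2 -> lands@9:R; in-air after throw: [b2@8:L b3@9:R b1@10:L]
Beat 8 (L): throw ball2 h=5 -> lands@13:R; in-air after throw: [b3@9:R b1@10:L b2@13:R]
Beat 9 (R): throw ball3 h=6 -> lands@15:R; in-air after throw: [b1@10:L b2@13:R b3@15:R]
Beat 10 (L): throw ball1 h=1 -> lands@11:R; in-air after throw: [b1@11:R b2@13:R b3@15:R]
Beat 11 (R): throw ball1 h=1 -> lands@12:L; in-air after throw: [b1@12:L b2@13:R b3@15:R]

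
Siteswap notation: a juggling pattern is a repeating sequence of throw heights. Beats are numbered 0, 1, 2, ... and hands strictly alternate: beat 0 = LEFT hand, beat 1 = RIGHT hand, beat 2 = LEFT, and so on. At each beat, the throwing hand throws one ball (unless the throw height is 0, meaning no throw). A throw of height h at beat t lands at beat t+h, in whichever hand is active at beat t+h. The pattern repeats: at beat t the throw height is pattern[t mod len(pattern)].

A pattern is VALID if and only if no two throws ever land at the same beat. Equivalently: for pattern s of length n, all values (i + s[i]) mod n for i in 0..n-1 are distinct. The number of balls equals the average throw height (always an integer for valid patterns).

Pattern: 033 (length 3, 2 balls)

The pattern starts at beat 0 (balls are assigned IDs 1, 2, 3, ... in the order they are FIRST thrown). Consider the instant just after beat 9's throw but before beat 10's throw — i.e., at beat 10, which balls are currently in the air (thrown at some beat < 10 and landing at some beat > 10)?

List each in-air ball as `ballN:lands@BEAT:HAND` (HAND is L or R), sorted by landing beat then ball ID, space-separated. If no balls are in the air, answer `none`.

Answer: ball2:lands@11:R

Derivation:
Beat 1 (R): throw ball1 h=3 -> lands@4:L; in-air after throw: [b1@4:L]
Beat 2 (L): throw ball2 h=3 -> lands@5:R; in-air after throw: [b1@4:L b2@5:R]
Beat 4 (L): throw ball1 h=3 -> lands@7:R; in-air after throw: [b2@5:R b1@7:R]
Beat 5 (R): throw ball2 h=3 -> lands@8:L; in-air after throw: [b1@7:R b2@8:L]
Beat 7 (R): throw ball1 h=3 -> lands@10:L; in-air after throw: [b2@8:L b1@10:L]
Beat 8 (L): throw ball2 h=3 -> lands@11:R; in-air after throw: [b1@10:L b2@11:R]
Beat 10 (L): throw ball1 h=3 -> lands@13:R; in-air after throw: [b2@11:R b1@13:R]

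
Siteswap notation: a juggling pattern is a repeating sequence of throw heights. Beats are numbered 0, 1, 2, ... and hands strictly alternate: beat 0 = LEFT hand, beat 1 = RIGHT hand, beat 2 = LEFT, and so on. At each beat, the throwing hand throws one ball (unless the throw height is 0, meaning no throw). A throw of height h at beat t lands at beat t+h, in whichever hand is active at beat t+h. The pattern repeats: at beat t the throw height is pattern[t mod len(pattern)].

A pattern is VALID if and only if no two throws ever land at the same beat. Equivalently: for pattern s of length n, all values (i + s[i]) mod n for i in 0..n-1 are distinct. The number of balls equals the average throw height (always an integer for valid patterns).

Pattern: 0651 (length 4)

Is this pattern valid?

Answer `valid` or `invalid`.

Answer: invalid

Derivation:
i=0: (i + s[i]) mod n = (0 + 0) mod 4 = 0
i=1: (i + s[i]) mod n = (1 + 6) mod 4 = 3
i=2: (i + s[i]) mod n = (2 + 5) mod 4 = 3
i=3: (i + s[i]) mod n = (3 + 1) mod 4 = 0
Residues: [0, 3, 3, 0], distinct: False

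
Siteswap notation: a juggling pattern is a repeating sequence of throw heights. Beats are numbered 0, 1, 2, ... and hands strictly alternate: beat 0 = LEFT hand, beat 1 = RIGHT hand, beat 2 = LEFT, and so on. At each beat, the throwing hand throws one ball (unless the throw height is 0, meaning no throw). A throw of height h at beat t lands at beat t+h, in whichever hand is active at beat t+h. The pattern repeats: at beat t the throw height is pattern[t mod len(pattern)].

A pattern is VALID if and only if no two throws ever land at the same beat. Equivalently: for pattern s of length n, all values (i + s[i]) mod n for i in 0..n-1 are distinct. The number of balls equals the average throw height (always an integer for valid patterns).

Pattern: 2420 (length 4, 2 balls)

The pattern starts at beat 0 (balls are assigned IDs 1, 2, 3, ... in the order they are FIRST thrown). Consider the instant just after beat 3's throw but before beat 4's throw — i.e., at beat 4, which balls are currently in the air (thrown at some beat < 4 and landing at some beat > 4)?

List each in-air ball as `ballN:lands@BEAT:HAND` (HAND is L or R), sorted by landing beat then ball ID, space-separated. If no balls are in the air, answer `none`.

Beat 0 (L): throw ball1 h=2 -> lands@2:L; in-air after throw: [b1@2:L]
Beat 1 (R): throw ball2 h=4 -> lands@5:R; in-air after throw: [b1@2:L b2@5:R]
Beat 2 (L): throw ball1 h=2 -> lands@4:L; in-air after throw: [b1@4:L b2@5:R]
Beat 4 (L): throw ball1 h=2 -> lands@6:L; in-air after throw: [b2@5:R b1@6:L]

Answer: ball2:lands@5:R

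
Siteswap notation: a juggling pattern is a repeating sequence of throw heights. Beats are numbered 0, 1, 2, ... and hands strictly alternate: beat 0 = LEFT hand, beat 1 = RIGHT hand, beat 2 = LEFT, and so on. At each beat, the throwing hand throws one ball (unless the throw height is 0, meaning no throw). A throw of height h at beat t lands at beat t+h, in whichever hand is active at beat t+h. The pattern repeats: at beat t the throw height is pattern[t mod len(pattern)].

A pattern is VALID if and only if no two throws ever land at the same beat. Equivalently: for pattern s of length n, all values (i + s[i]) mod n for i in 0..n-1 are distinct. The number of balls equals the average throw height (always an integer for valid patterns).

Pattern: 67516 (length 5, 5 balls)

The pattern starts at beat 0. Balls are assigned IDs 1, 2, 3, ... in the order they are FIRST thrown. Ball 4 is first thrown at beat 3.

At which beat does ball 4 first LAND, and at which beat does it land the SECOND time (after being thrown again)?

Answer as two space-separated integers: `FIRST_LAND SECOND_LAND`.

Beat 0 (L): throw ball1 h=6 -> lands@6:L; in-air after throw: [b1@6:L]
Beat 1 (R): throw ball2 h=7 -> lands@8:L; in-air after throw: [b1@6:L b2@8:L]
Beat 2 (L): throw ball3 h=5 -> lands@7:R; in-air after throw: [b1@6:L b3@7:R b2@8:L]
Beat 3 (R): throw ball4 h=1 -> lands@4:L; in-air after throw: [b4@4:L b1@6:L b3@7:R b2@8:L]
Beat 4 (L): throw ball4 h=6 -> lands@10:L; in-air after throw: [b1@6:L b3@7:R b2@8:L b4@10:L]
Beat 5 (R): throw ball5 h=6 -> lands@11:R; in-air after throw: [b1@6:L b3@7:R b2@8:L b4@10:L b5@11:R]
Beat 6 (L): throw ball1 h=7 -> lands@13:R; in-air after throw: [b3@7:R b2@8:L b4@10:L b5@11:R b1@13:R]
Beat 7 (R): throw ball3 h=5 -> lands@12:L; in-air after throw: [b2@8:L b4@10:L b5@11:R b3@12:L b1@13:R]
Beat 8 (L): throw ball2 h=1 -> lands@9:R; in-air after throw: [b2@9:R b4@10:L b5@11:R b3@12:L b1@13:R]
Beat 9 (R): throw ball2 h=6 -> lands@15:R; in-air after throw: [b4@10:L b5@11:R b3@12:L b1@13:R b2@15:R]
Beat 10 (L): throw ball4 h=6 -> lands@16:L; in-air after throw: [b5@11:R b3@12:L b1@13:R b2@15:R b4@16:L]
Ball 4: thrown@3 h=1 -> first land @4; rethrown@4 h=6 -> second land @10

Answer: 4 10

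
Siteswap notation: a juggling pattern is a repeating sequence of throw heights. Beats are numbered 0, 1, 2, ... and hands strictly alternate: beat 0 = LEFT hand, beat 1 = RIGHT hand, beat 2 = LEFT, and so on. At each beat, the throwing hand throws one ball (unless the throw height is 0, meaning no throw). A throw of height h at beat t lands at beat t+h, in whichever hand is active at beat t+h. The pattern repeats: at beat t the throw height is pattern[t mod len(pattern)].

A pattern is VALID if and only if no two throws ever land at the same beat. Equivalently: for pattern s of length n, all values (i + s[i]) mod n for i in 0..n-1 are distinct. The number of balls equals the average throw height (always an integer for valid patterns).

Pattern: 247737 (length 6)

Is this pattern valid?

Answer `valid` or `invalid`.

i=0: (i + s[i]) mod n = (0 + 2) mod 6 = 2
i=1: (i + s[i]) mod n = (1 + 4) mod 6 = 5
i=2: (i + s[i]) mod n = (2 + 7) mod 6 = 3
i=3: (i + s[i]) mod n = (3 + 7) mod 6 = 4
i=4: (i + s[i]) mod n = (4 + 3) mod 6 = 1
i=5: (i + s[i]) mod n = (5 + 7) mod 6 = 0
Residues: [2, 5, 3, 4, 1, 0], distinct: True

Answer: valid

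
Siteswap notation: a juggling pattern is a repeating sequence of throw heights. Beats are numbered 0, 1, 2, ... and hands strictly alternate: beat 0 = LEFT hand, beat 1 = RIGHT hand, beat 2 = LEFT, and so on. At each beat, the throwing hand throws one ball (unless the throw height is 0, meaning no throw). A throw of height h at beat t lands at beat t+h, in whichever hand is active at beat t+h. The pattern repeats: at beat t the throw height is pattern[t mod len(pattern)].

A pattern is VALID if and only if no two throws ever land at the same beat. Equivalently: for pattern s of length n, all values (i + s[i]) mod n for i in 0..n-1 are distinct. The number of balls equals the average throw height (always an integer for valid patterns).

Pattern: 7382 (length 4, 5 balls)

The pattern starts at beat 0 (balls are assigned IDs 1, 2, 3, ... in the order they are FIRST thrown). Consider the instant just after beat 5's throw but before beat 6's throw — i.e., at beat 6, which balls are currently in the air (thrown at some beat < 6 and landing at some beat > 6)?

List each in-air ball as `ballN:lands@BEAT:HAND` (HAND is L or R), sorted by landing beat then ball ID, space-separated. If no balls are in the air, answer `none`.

Beat 0 (L): throw ball1 h=7 -> lands@7:R; in-air after throw: [b1@7:R]
Beat 1 (R): throw ball2 h=3 -> lands@4:L; in-air after throw: [b2@4:L b1@7:R]
Beat 2 (L): throw ball3 h=8 -> lands@10:L; in-air after throw: [b2@4:L b1@7:R b3@10:L]
Beat 3 (R): throw ball4 h=2 -> lands@5:R; in-air after throw: [b2@4:L b4@5:R b1@7:R b3@10:L]
Beat 4 (L): throw ball2 h=7 -> lands@11:R; in-air after throw: [b4@5:R b1@7:R b3@10:L b2@11:R]
Beat 5 (R): throw ball4 h=3 -> lands@8:L; in-air after throw: [b1@7:R b4@8:L b3@10:L b2@11:R]
Beat 6 (L): throw ball5 h=8 -> lands@14:L; in-air after throw: [b1@7:R b4@8:L b3@10:L b2@11:R b5@14:L]

Answer: ball1:lands@7:R ball4:lands@8:L ball3:lands@10:L ball2:lands@11:R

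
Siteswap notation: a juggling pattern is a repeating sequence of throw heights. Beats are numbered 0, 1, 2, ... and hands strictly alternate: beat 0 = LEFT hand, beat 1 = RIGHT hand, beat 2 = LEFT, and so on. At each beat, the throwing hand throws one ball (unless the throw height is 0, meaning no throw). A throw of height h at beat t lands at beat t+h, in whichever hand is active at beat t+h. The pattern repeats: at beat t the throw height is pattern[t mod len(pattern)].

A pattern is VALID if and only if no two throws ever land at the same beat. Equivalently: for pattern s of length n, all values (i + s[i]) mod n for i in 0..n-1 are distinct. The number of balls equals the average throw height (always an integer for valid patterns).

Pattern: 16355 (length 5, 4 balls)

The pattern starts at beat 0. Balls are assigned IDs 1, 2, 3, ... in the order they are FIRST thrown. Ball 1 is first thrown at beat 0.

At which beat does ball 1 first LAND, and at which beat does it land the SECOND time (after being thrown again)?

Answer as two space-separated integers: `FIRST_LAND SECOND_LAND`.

Beat 0 (L): throw ball1 h=1 -> lands@1:R; in-air after throw: [b1@1:R]
Beat 1 (R): throw ball1 h=6 -> lands@7:R; in-air after throw: [b1@7:R]
Beat 2 (L): throw ball2 h=3 -> lands@5:R; in-air after throw: [b2@5:R b1@7:R]
Beat 3 (R): throw ball3 h=5 -> lands@8:L; in-air after throw: [b2@5:R b1@7:R b3@8:L]
Beat 4 (L): throw ball4 h=5 -> lands@9:R; in-air after throw: [b2@5:R b1@7:R b3@8:L b4@9:R]
Beat 5 (R): throw ball2 h=1 -> lands@6:L; in-air after throw: [b2@6:L b1@7:R b3@8:L b4@9:R]
Beat 6 (L): throw ball2 h=6 -> lands@12:L; in-air after throw: [b1@7:R b3@8:L b4@9:R b2@12:L]
Beat 7 (R): throw ball1 h=3 -> lands@10:L; in-air after throw: [b3@8:L b4@9:R b1@10:L b2@12:L]
Ball 1: thrown@0 h=1 -> first land @1; rethrown@1 h=6 -> second land @7

Answer: 1 7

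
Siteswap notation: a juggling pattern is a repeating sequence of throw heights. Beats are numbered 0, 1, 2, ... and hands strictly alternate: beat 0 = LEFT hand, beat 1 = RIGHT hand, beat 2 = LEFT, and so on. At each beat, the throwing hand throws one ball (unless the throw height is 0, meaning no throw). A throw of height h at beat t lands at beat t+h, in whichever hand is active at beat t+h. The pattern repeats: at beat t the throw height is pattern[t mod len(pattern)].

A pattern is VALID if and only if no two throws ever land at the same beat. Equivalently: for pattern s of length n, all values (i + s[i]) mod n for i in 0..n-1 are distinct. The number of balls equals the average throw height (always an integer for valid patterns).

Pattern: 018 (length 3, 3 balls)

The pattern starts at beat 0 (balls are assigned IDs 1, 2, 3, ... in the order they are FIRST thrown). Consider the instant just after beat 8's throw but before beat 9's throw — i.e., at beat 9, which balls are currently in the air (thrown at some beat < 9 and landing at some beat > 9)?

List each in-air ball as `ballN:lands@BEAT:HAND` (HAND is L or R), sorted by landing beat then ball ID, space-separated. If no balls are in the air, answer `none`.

Answer: ball1:lands@10:L ball2:lands@13:R ball3:lands@16:L

Derivation:
Beat 1 (R): throw ball1 h=1 -> lands@2:L; in-air after throw: [b1@2:L]
Beat 2 (L): throw ball1 h=8 -> lands@10:L; in-air after throw: [b1@10:L]
Beat 4 (L): throw ball2 h=1 -> lands@5:R; in-air after throw: [b2@5:R b1@10:L]
Beat 5 (R): throw ball2 h=8 -> lands@13:R; in-air after throw: [b1@10:L b2@13:R]
Beat 7 (R): throw ball3 h=1 -> lands@8:L; in-air after throw: [b3@8:L b1@10:L b2@13:R]
Beat 8 (L): throw ball3 h=8 -> lands@16:L; in-air after throw: [b1@10:L b2@13:R b3@16:L]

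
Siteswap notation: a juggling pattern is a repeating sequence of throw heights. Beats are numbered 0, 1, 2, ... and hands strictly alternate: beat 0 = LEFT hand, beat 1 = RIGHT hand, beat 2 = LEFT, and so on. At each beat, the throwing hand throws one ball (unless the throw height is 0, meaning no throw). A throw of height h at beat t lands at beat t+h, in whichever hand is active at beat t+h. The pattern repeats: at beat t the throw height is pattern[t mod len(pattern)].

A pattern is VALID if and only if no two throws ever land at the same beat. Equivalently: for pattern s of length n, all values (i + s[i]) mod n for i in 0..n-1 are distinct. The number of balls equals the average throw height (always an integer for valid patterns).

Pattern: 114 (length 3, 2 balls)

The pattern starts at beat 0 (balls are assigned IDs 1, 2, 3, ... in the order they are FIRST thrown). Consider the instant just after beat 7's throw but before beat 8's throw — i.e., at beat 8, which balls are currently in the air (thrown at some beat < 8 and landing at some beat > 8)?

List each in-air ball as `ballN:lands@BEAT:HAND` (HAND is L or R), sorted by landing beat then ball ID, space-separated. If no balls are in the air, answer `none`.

Beat 0 (L): throw ball1 h=1 -> lands@1:R; in-air after throw: [b1@1:R]
Beat 1 (R): throw ball1 h=1 -> lands@2:L; in-air after throw: [b1@2:L]
Beat 2 (L): throw ball1 h=4 -> lands@6:L; in-air after throw: [b1@6:L]
Beat 3 (R): throw ball2 h=1 -> lands@4:L; in-air after throw: [b2@4:L b1@6:L]
Beat 4 (L): throw ball2 h=1 -> lands@5:R; in-air after throw: [b2@5:R b1@6:L]
Beat 5 (R): throw ball2 h=4 -> lands@9:R; in-air after throw: [b1@6:L b2@9:R]
Beat 6 (L): throw ball1 h=1 -> lands@7:R; in-air after throw: [b1@7:R b2@9:R]
Beat 7 (R): throw ball1 h=1 -> lands@8:L; in-air after throw: [b1@8:L b2@9:R]
Beat 8 (L): throw ball1 h=4 -> lands@12:L; in-air after throw: [b2@9:R b1@12:L]

Answer: ball2:lands@9:R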